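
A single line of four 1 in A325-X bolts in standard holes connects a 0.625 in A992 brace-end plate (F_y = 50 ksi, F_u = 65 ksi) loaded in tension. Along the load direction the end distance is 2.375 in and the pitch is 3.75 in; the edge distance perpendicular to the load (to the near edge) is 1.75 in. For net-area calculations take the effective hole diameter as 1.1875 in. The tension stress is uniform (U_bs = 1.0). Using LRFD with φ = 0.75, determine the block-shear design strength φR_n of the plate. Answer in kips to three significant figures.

208 kips

Shear plane L_v = 2.375 + 3·3.75 = 13.62 in; A_gv = 13.62 × 0.625 = 8.516 in².
A_nv = (13.62 − 3.5·1.1875) × 0.625 = 5.918 in².
A_nt = (1.75 − 0.5·1.1875) × 0.625 = 0.7227 in².
0.6 F_u A_nv = 230.8 kips; 0.6 F_y A_gv = 255.5 kips → shear rupture governs the shear term.
R_n = 230.8 + 1.0 × 65 × 0.7227 = 277.8 kips.
Design strength φR_n = 0.75 × 277.8 = 208 kips.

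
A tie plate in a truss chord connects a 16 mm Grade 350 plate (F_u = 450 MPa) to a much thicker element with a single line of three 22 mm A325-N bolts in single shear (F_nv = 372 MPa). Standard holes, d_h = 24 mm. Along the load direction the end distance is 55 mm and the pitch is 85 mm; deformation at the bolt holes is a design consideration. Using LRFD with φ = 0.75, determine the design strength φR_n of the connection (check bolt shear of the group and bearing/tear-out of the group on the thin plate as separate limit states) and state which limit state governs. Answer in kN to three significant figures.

318 kN (bolt shear governs)

Bolt shear: A_b = π·22²/4 = 380.1 mm²; R_n = 372 × 380.1 × 3 × 1 / 1000 = 424.2 kN → 0.75 × 424.2 = 318 kN.
Bearing (1.2 l_c t F_u ≤ 2.4 d t F_u): upper limit = 2.4·22·16·450 / 1000 = 380.2 kN.
  Edge l_c = 55 − 24/2 = 43 → r_n = 371.5 kN; interior l_c = 85 − 24 = 61 → r_n = 380.2 kN.
  R_n,bearing = 1·371.5 + 2·380.2 = 1132 kN → 0.75 × 1132 = 849 kN.
Bolt shear governs: 318 kN.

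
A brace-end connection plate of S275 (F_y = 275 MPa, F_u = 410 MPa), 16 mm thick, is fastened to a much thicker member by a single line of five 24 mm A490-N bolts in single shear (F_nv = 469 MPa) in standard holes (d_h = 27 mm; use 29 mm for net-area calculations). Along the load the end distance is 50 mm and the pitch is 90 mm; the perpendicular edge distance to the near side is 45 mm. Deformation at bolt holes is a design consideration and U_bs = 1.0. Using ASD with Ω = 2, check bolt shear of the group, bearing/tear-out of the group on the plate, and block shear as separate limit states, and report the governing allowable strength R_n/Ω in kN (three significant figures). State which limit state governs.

Bolt shear: A_b = π·24²/4 = 452.4 mm²; R_n = 469 × 452.4 × 5 × 1 / 1000 = 1061 kN → 1061 / 2 = 530 kN.
Bearing: edge l_c = 36.5, r_n = 287.3 kN; interior l_c = 63, r_n = 377.9 kN; R_n = 287.3 + 4·377.9 = 1799 kN → 899 kN.
Block shear: A_gv = 6560, A_nv = 4472, A_nt = 488 mm²; R_n = min(0.6F_uA_nv, 0.6F_yA_gv) + U_bs·F_u·A_nt = 1282 kN → 641 kN.
Bolt shear governs: 530 kN.

530 kN (bolt shear governs)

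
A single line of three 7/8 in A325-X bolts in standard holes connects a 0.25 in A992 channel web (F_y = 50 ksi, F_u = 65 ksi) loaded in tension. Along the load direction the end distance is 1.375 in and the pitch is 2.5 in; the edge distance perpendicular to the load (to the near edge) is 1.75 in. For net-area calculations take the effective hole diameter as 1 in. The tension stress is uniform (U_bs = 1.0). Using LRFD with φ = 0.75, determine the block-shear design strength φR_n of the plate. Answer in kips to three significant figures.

Shear plane L_v = 1.375 + 2·2.5 = 6.375 in; A_gv = 6.375 × 0.25 = 1.594 in².
A_nv = (6.375 − 2.5·1) × 0.25 = 0.9688 in².
A_nt = (1.75 − 0.5·1) × 0.25 = 0.3125 in².
0.6 F_u A_nv = 37.78 kips; 0.6 F_y A_gv = 47.81 kips → shear rupture governs the shear term.
R_n = 37.78 + 1.0 × 65 × 0.3125 = 58.09 kips.
Design strength φR_n = 0.75 × 58.09 = 43.6 kips.

43.6 kips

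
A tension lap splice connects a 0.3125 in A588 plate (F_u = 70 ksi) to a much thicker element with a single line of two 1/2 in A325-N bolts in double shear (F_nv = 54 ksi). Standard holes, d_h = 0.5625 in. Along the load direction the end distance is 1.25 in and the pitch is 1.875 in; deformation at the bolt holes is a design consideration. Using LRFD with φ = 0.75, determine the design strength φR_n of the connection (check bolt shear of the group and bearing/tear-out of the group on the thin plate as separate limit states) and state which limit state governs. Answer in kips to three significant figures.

Bolt shear: A_b = π·0.5²/4 = 0.1963 in²; R_n = 54 × 0.1963 × 2 × 2 = 42.41 kips → 0.75 × 42.41 = 31.8 kips.
Bearing (1.2 l_c t F_u ≤ 2.4 d t F_u): upper limit = 2.4·0.5·0.3125·70 = 26.25 kips.
  Edge l_c = 1.25 − 0.5625/2 = 0.9688 → r_n = 25.43 kips; interior l_c = 1.875 − 0.5625 = 1.312 → r_n = 26.25 kips.
  R_n,bearing = 1·25.43 + 1·26.25 = 51.68 kips → 0.75 × 51.68 = 38.8 kips.
Bolt shear governs: 31.8 kips.

31.8 kips (bolt shear governs)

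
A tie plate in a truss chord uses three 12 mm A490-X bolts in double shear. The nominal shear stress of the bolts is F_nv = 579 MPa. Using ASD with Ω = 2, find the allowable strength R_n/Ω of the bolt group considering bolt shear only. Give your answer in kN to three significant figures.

A_b = π × 12² / 4 = 113.1 mm².
R_n = F_nv · A_b · n · n_s = 579 × 113.1 × 3 × 2 / 1000 = 392.9 kN.
Allowable strength R_n/Ω = 392.9 / 2 = 196 kN.

196 kN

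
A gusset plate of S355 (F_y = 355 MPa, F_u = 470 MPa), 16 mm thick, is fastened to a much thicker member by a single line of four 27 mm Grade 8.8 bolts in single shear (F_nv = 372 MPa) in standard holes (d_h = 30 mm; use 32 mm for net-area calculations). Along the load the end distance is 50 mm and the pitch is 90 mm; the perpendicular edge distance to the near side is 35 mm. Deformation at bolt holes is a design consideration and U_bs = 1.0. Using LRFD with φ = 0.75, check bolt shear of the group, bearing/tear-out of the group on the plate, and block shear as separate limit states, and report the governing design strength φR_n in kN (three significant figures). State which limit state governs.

639 kN (bolt shear governs)

Bolt shear: A_b = π·27²/4 = 572.6 mm²; R_n = 372 × 572.6 × 4 × 1 / 1000 = 852 kN → 0.75 × 852 = 639 kN.
Bearing: edge l_c = 35, r_n = 315.8 kN; interior l_c = 60, r_n = 487.3 kN; R_n = 315.8 + 3·487.3 = 1778 kN → 1330 kN.
Block shear: A_gv = 5120, A_nv = 3328, A_nt = 304 mm²; R_n = min(0.6F_uA_nv, 0.6F_yA_gv) + U_bs·F_u·A_nt = 1081 kN → 811 kN.
Bolt shear governs: 639 kN.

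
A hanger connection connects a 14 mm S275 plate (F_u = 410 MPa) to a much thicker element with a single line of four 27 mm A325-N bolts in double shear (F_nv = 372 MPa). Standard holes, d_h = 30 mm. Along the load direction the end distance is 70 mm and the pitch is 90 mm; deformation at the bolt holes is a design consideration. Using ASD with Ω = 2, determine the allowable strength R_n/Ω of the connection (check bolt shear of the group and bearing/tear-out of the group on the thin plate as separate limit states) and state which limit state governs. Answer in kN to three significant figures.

744 kN (bearing governs)

Bolt shear: A_b = π·27²/4 = 572.6 mm²; R_n = 372 × 572.6 × 4 × 2 / 1000 = 1704 kN → 1704 / 2 = 852 kN.
Bearing (1.2 l_c t F_u ≤ 2.4 d t F_u): upper limit = 2.4·27·14·410 / 1000 = 372 kN.
  Edge l_c = 70 − 30/2 = 55 → r_n = 372 kN; interior l_c = 90 − 30 = 60 → r_n = 372 kN.
  R_n,bearing = 1·372 + 3·372 = 1488 kN → 1488 / 2 = 744 kN.
Bearing governs: 744 kN.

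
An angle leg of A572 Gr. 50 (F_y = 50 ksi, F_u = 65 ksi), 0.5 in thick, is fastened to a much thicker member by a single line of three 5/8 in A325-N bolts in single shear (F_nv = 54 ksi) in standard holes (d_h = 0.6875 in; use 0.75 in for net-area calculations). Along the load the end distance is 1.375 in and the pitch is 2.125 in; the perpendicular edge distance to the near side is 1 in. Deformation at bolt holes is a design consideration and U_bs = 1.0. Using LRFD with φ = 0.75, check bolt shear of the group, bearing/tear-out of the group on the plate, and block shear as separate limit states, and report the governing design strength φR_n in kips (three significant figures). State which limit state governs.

37.3 kips (bolt shear governs)

Bolt shear: A_b = π·0.625²/4 = 0.3068 in²; R_n = 54 × 0.3068 × 3 × 1 = 49.7 kips → 0.75 × 49.7 = 37.3 kips.
Bearing: edge l_c = 1.031, r_n = 40.22 kips; interior l_c = 1.438, r_n = 48.75 kips; R_n = 40.22 + 2·48.75 = 137.7 kips → 103 kips.
Block shear: A_gv = 2.812, A_nv = 1.875, A_nt = 0.3125 in²; R_n = min(0.6F_uA_nv, 0.6F_yA_gv) + U_bs·F_u·A_nt = 93.44 kips → 70.1 kips.
Bolt shear governs: 37.3 kips.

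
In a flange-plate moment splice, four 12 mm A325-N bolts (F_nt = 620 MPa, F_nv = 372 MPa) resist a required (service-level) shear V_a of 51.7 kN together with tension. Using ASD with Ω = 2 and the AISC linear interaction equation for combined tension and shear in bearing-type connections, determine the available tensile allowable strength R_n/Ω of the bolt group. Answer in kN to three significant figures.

96.1 kN

A_b = π·12²/4 = 113.1 mm²; f_rv = 51.7 × 1000 / (4 × 113.1) = 114.3 MPa.
F'_nt = 1.3 F_nt − (Ω F_nt / F_nv) f_rv = 1.3·620 − (2·620/372)·114.3 = 425.1 MPa, capped at F_nt → F'_nt = 425.1 MPa.
R_n = F'_nt · A_b · n = 425.1 × 113.1 × 4 / 1000 = 192.3 kN.
Allowable strength R_n/Ω = 192.3 / 2 = 96.1 kN.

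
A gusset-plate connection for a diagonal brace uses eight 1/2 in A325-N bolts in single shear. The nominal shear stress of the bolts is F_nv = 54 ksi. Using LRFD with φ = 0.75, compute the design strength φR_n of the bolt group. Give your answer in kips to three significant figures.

63.6 kips

A_b = π × 0.5² / 4 = 0.1963 in².
R_n = F_nv · A_b · n · n_s = 54 × 0.1963 × 8 × 1 = 84.82 kips.
Design strength φR_n = 0.75 × 84.82 = 63.6 kips.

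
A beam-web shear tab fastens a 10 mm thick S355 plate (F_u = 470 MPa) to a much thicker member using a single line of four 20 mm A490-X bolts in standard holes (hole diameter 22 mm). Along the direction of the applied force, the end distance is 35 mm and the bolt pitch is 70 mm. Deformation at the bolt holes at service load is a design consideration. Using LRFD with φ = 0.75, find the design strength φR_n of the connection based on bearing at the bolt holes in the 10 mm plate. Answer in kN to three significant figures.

609 kN

Per bolt r_n = 1.2 l_c t F_u ≤ 2.4 d t F_u; upper limit = 2.4 × 20 × 10 × 470 / 1000 = 225.6 kN.
Edge bolt: l_c = 35 − 22/2 = 24 mm → 1.2 × 24 × 10 × 470 / 1000 = 135.4 → r_n = 135.4 kN.
Interior bolts: l_c = 70 − 22 = 48 mm → 1.2 × 48 × 10 × 470 / 1000 = 270.7 → r_n = 225.6 kN.
R_n = 1 × 135.4 + 3 × 225.6 = 812.2 kN.
Design strength φR_n = 0.75 × 812.2 = 609 kN.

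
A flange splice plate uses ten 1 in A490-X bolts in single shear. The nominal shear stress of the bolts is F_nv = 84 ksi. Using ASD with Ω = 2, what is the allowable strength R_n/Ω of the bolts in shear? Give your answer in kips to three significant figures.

330 kips

A_b = π × 1² / 4 = 0.7854 in².
R_n = F_nv · A_b · n · n_s = 84 × 0.7854 × 10 × 1 = 659.7 kips.
Allowable strength R_n/Ω = 659.7 / 2 = 330 kips.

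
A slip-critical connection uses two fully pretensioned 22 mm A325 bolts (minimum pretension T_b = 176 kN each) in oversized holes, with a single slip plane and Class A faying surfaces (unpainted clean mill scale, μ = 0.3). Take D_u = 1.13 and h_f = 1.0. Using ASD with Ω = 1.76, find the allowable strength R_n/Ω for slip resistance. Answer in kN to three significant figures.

R_n = μ · D_u · h_f · T_b · n_s · n_b = 0.3 × 1.13 × 1.0 × 176 × 1 × 2 = 119.3 kN.
Allowable strength R_n/Ω = 119.3 / 1.76 = 67.8 kN.

67.8 kN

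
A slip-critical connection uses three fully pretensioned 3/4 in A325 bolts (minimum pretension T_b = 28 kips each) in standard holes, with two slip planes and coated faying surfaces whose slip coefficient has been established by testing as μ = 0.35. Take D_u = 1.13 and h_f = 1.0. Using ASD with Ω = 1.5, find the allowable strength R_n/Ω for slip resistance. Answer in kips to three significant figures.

R_n = μ · D_u · h_f · T_b · n_s · n_b = 0.35 × 1.13 × 1.0 × 28 × 2 × 3 = 66.44 kips.
Allowable strength R_n/Ω = 66.44 / 1.5 = 44.3 kips.

44.3 kips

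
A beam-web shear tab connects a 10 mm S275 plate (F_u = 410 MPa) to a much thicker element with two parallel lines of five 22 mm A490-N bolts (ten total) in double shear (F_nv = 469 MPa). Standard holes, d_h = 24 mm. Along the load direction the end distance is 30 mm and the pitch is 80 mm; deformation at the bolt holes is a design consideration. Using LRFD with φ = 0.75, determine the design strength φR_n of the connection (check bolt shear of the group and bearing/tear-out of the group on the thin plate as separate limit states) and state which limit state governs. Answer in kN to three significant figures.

1430 kN (bearing governs)

Bolt shear: A_b = π·22²/4 = 380.1 mm²; R_n = 469 × 380.1 × 10 × 2 / 1000 = 3566 kN → 0.75 × 3566 = 2670 kN.
Bearing (1.2 l_c t F_u ≤ 2.4 d t F_u): upper limit = 2.4·22·10·410 / 1000 = 216.5 kN.
  Edge l_c = 30 − 24/2 = 18 → r_n = 88.56 kN; interior l_c = 80 − 24 = 56 → r_n = 216.5 kN.
  R_n,bearing = 2·88.56 + 8·216.5 = 1909 kN → 0.75 × 1909 = 1430 kN.
Bearing governs: 1430 kN.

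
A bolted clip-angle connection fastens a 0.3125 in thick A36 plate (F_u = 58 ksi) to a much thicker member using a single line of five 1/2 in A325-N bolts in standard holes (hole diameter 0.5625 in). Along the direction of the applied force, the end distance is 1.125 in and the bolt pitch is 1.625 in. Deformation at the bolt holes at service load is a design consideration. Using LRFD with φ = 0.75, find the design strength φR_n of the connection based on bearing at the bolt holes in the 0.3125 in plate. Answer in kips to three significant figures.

Per bolt r_n = 1.2 l_c t F_u ≤ 2.4 d t F_u; upper limit = 2.4 × 0.5 × 0.3125 × 58 = 21.75 kips.
Edge bolt: l_c = 1.125 − 0.5625/2 = 0.8438 in → 1.2 × 0.8438 × 0.3125 × 58 = 18.35 → r_n = 18.35 kips.
Interior bolts: l_c = 1.625 − 0.5625 = 1.062 in → 1.2 × 1.062 × 0.3125 × 58 = 23.11 → r_n = 21.75 kips.
R_n = 1 × 18.35 + 4 × 21.75 = 105.4 kips.
Design strength φR_n = 0.75 × 105.4 = 79 kips.

79 kips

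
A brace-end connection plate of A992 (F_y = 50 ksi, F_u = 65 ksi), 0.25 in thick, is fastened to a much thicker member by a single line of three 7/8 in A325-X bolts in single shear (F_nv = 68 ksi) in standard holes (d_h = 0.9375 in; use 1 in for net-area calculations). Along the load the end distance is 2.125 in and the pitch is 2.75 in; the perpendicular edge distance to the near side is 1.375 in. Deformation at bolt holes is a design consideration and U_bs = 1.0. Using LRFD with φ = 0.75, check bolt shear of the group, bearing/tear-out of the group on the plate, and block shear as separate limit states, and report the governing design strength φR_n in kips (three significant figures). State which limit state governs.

48.1 kips (block shear governs)

Bolt shear: A_b = π·0.875²/4 = 0.6013 in²; R_n = 68 × 0.6013 × 3 × 1 = 122.7 kips → 0.75 × 122.7 = 92 kips.
Bearing: edge l_c = 1.656, r_n = 32.3 kips; interior l_c = 1.812, r_n = 34.12 kips; R_n = 32.3 + 2·34.12 = 100.5 kips → 75.4 kips.
Block shear: A_gv = 1.906, A_nv = 1.281, A_nt = 0.2188 in²; R_n = min(0.6F_uA_nv, 0.6F_yA_gv) + U_bs·F_u·A_nt = 64.19 kips → 48.1 kips.
Block shear governs: 48.1 kips.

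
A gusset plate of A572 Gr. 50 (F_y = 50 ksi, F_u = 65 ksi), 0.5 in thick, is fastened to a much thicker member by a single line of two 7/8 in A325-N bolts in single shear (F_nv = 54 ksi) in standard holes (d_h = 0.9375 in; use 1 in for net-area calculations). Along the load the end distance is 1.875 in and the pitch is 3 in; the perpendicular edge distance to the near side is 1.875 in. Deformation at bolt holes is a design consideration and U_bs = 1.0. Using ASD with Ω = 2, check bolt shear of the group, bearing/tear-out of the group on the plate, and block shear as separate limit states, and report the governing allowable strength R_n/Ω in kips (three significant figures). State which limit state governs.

Bolt shear: A_b = π·0.875²/4 = 0.6013 in²; R_n = 54 × 0.6013 × 2 × 1 = 64.94 kips → 64.94 / 2 = 32.5 kips.
Bearing: edge l_c = 1.406, r_n = 54.84 kips; interior l_c = 2.062, r_n = 68.25 kips; R_n = 54.84 + 1·68.25 = 123.1 kips → 61.5 kips.
Block shear: A_gv = 2.438, A_nv = 1.688, A_nt = 0.6875 in²; R_n = min(0.6F_uA_nv, 0.6F_yA_gv) + U_bs·F_u·A_nt = 110.5 kips → 55.2 kips.
Bolt shear governs: 32.5 kips.

32.5 kips (bolt shear governs)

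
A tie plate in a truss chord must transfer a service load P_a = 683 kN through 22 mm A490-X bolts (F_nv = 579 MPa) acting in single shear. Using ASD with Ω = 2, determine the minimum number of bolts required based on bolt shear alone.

7 bolts

A_b = π·22²/4 = 380.1 mm².
Per-bolt allowable strength R_n/Ω = 579 × 380.1 × 1 / 1000 / 2 = 110 kN.
n ≥ 683 / 110 = 6.206 → use 7 bolts.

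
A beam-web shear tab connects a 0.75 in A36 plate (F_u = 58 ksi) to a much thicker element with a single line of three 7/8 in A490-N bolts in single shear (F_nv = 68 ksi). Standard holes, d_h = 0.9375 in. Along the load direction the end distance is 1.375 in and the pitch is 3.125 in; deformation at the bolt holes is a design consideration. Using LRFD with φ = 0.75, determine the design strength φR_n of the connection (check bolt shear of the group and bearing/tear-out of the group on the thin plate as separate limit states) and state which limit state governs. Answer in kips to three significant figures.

92 kips (bolt shear governs)

Bolt shear: A_b = π·0.875²/4 = 0.6013 in²; R_n = 68 × 0.6013 × 3 × 1 = 122.7 kips → 0.75 × 122.7 = 92 kips.
Bearing (1.2 l_c t F_u ≤ 2.4 d t F_u): upper limit = 2.4·0.875·0.75·58 = 91.35 kips.
  Edge l_c = 1.375 − 0.9375/2 = 0.9062 → r_n = 47.31 kips; interior l_c = 3.125 − 0.9375 = 2.188 → r_n = 91.35 kips.
  R_n,bearing = 1·47.31 + 2·91.35 = 230 kips → 0.75 × 230 = 173 kips.
Bolt shear governs: 92 kips.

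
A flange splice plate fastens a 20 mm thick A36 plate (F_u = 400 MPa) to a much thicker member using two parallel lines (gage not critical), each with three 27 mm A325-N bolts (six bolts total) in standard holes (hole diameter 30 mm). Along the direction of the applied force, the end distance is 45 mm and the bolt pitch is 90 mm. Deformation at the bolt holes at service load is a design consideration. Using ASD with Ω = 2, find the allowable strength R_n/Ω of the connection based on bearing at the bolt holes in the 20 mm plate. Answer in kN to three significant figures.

1320 kN

Per bolt r_n = 1.2 l_c t F_u ≤ 2.4 d t F_u; upper limit = 2.4 × 27 × 20 × 400 / 1000 = 518.4 kN.
Edge bolt: l_c = 45 − 30/2 = 30 mm → 1.2 × 30 × 20 × 400 / 1000 = 288 → r_n = 288 kN.
Interior bolts: l_c = 90 − 30 = 60 mm → 1.2 × 60 × 20 × 400 / 1000 = 576 → r_n = 518.4 kN.
R_n = 2 × 288 + 4 × 518.4 = 2650 kN.
Allowable strength R_n/Ω = 2650 / 2 = 1320 kN.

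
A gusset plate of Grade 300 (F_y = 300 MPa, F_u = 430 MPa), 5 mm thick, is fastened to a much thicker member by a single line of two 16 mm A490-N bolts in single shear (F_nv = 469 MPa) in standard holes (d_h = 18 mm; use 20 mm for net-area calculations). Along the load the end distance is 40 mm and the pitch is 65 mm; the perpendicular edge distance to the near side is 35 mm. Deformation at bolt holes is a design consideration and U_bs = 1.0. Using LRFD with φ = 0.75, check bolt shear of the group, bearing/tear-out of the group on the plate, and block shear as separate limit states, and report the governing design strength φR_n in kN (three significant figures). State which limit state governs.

111 kN (block shear governs)

Bolt shear: A_b = π·16²/4 = 201.1 mm²; R_n = 469 × 201.1 × 2 × 1 / 1000 = 188.6 kN → 0.75 × 188.6 = 141 kN.
Bearing: edge l_c = 31, r_n = 79.98 kN; interior l_c = 47, r_n = 82.56 kN; R_n = 79.98 + 1·82.56 = 162.5 kN → 122 kN.
Block shear: A_gv = 525, A_nv = 375, A_nt = 125 mm²; R_n = min(0.6F_uA_nv, 0.6F_yA_gv) + U_bs·F_u·A_nt = 148.2 kN → 111 kN.
Block shear governs: 111 kN.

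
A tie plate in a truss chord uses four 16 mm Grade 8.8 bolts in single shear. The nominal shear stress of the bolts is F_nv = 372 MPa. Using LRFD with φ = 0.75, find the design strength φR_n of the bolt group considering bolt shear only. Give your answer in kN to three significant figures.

224 kN

A_b = π × 16² / 4 = 201.1 mm².
R_n = F_nv · A_b · n · n_s = 372 × 201.1 × 4 × 1 / 1000 = 299.2 kN.
Design strength φR_n = 0.75 × 299.2 = 224 kN.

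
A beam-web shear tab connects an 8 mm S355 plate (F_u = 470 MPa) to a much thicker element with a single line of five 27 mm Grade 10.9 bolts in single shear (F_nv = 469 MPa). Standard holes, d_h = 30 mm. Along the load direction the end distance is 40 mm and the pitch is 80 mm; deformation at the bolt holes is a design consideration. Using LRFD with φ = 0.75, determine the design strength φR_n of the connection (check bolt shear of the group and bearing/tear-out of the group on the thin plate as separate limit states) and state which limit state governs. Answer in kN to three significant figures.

Bolt shear: A_b = π·27²/4 = 572.6 mm²; R_n = 469 × 572.6 × 5 × 1 / 1000 = 1343 kN → 0.75 × 1343 = 1010 kN.
Bearing (1.2 l_c t F_u ≤ 2.4 d t F_u): upper limit = 2.4·27·8·470 / 1000 = 243.6 kN.
  Edge l_c = 40 − 30/2 = 25 → r_n = 112.8 kN; interior l_c = 80 − 30 = 50 → r_n = 225.6 kN.
  R_n,bearing = 1·112.8 + 4·225.6 = 1015 kN → 0.75 × 1015 = 761 kN.
Bearing governs: 761 kN.

761 kN (bearing governs)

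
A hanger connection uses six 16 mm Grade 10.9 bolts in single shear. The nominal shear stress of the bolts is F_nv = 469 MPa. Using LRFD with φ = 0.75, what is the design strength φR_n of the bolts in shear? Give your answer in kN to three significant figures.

A_b = π × 16² / 4 = 201.1 mm².
R_n = F_nv · A_b · n · n_s = 469 × 201.1 × 6 × 1 / 1000 = 565.8 kN.
Design strength φR_n = 0.75 × 565.8 = 424 kN.

424 kN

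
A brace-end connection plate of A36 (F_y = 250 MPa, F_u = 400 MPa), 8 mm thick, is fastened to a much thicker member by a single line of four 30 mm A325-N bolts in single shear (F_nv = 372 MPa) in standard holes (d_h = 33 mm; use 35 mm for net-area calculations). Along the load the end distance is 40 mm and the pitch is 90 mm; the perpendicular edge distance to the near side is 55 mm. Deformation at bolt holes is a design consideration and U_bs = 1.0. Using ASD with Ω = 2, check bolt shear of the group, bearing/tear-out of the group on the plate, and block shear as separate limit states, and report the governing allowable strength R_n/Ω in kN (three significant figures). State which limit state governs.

240 kN (block shear governs)

Bolt shear: A_b = π·30²/4 = 706.9 mm²; R_n = 372 × 706.9 × 4 × 1 / 1000 = 1052 kN → 1052 / 2 = 526 kN.
Bearing: edge l_c = 23.5, r_n = 90.24 kN; interior l_c = 57, r_n = 218.9 kN; R_n = 90.24 + 3·218.9 = 746.9 kN → 373 kN.
Block shear: A_gv = 2480, A_nv = 1500, A_nt = 300 mm²; R_n = min(0.6F_uA_nv, 0.6F_yA_gv) + U_bs·F_u·A_nt = 480 kN → 240 kN.
Block shear governs: 240 kN.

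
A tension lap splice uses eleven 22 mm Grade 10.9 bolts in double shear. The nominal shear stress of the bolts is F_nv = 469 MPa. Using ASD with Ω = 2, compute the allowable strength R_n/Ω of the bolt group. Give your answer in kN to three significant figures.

A_b = π × 22² / 4 = 380.1 mm².
R_n = F_nv · A_b · n · n_s = 469 × 380.1 × 11 × 2 / 1000 = 3922 kN.
Allowable strength R_n/Ω = 3922 / 2 = 1960 kN.

1960 kN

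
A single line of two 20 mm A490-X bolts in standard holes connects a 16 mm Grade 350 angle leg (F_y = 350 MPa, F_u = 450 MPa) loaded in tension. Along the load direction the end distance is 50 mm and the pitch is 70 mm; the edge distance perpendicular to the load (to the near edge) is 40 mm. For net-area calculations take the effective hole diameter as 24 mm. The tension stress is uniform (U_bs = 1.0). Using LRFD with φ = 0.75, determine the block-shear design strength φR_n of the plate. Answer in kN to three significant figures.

Shear plane L_v = 50 + 1·70 = 120 mm; A_gv = 120 × 16 = 1920 mm².
A_nv = (120 − 1.5·24) × 16 = 1344 mm².
A_nt = (40 − 0.5·24) × 16 = 448 mm².
0.6 F_u A_nv = 362.9 kN; 0.6 F_y A_gv = 403.2 kN → shear rupture governs the shear term.
R_n = 362.9 + 1.0 × 450 × 448 / 1000 = 564.5 kN.
Design strength φR_n = 0.75 × 564.5 = 423 kN.

423 kN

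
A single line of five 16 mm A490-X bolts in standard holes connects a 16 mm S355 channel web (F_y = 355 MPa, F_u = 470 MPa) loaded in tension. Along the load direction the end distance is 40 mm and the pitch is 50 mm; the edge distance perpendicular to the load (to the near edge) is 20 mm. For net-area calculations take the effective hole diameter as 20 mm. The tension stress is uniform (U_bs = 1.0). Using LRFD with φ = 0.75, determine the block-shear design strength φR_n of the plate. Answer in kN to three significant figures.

564 kN

Shear plane L_v = 40 + 4·50 = 240 mm; A_gv = 240 × 16 = 3840 mm².
A_nv = (240 − 4.5·20) × 16 = 2400 mm².
A_nt = (20 − 0.5·20) × 16 = 160 mm².
0.6 F_u A_nv = 676.8 kN; 0.6 F_y A_gv = 817.9 kN → shear rupture governs the shear term.
R_n = 676.8 + 1.0 × 470 × 160 / 1000 = 752 kN.
Design strength φR_n = 0.75 × 752 = 564 kN.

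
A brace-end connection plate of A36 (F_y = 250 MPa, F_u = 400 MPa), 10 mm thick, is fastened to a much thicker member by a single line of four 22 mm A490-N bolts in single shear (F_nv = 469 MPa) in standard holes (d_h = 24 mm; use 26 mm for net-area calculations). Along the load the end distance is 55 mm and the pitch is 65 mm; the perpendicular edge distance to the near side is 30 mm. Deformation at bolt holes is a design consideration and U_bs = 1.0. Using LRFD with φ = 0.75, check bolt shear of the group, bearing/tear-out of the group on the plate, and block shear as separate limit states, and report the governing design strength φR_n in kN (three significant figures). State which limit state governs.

332 kN (block shear governs)

Bolt shear: A_b = π·22²/4 = 380.1 mm²; R_n = 469 × 380.1 × 4 × 1 / 1000 = 713.1 kN → 0.75 × 713.1 = 535 kN.
Bearing: edge l_c = 43, r_n = 206.4 kN; interior l_c = 41, r_n = 196.8 kN; R_n = 206.4 + 3·196.8 = 796.8 kN → 598 kN.
Block shear: A_gv = 2500, A_nv = 1590, A_nt = 170 mm²; R_n = min(0.6F_uA_nv, 0.6F_yA_gv) + U_bs·F_u·A_nt = 443 kN → 332 kN.
Block shear governs: 332 kN.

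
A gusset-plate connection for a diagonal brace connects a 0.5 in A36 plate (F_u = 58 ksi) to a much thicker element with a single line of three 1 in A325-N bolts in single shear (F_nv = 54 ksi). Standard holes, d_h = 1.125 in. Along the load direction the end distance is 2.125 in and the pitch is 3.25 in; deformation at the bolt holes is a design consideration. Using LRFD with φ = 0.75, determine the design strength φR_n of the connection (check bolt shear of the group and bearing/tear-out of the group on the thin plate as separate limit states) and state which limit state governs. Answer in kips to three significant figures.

95.4 kips (bolt shear governs)

Bolt shear: A_b = π·1²/4 = 0.7854 in²; R_n = 54 × 0.7854 × 3 × 1 = 127.2 kips → 0.75 × 127.2 = 95.4 kips.
Bearing (1.2 l_c t F_u ≤ 2.4 d t F_u): upper limit = 2.4·1·0.5·58 = 69.6 kips.
  Edge l_c = 2.125 − 1.125/2 = 1.562 → r_n = 54.38 kips; interior l_c = 3.25 − 1.125 = 2.125 → r_n = 69.6 kips.
  R_n,bearing = 1·54.38 + 2·69.6 = 193.6 kips → 0.75 × 193.6 = 145 kips.
Bolt shear governs: 95.4 kips.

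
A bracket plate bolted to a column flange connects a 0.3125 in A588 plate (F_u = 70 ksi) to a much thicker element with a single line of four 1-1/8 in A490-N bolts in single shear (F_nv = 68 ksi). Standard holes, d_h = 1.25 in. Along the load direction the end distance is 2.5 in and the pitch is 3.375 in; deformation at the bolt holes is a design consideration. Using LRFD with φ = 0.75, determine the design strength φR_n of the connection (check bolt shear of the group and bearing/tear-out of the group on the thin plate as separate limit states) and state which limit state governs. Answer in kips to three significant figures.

162 kips (bearing governs)

Bolt shear: A_b = π·1.125²/4 = 0.994 in²; R_n = 68 × 0.994 × 4 × 1 = 270.4 kips → 0.75 × 270.4 = 203 kips.
Bearing (1.2 l_c t F_u ≤ 2.4 d t F_u): upper limit = 2.4·1.125·0.3125·70 = 59.06 kips.
  Edge l_c = 2.5 − 1.25/2 = 1.875 → r_n = 49.22 kips; interior l_c = 3.375 − 1.25 = 2.125 → r_n = 55.78 kips.
  R_n,bearing = 1·49.22 + 3·55.78 = 216.6 kips → 0.75 × 216.6 = 162 kips.
Bearing governs: 162 kips.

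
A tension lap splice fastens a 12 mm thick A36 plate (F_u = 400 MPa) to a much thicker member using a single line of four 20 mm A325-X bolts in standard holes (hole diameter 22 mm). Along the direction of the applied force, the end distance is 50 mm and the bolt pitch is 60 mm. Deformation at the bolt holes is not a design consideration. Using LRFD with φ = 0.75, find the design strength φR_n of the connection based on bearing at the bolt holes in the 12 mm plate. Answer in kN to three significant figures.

826 kN

Per bolt r_n = 1.5 l_c t F_u ≤ 3.0 d t F_u; upper limit = 3.0 × 20 × 12 × 400 / 1000 = 288 kN.
Edge bolt: l_c = 50 − 22/2 = 39 mm → 1.5 × 39 × 12 × 400 / 1000 = 280.8 → r_n = 280.8 kN.
Interior bolts: l_c = 60 − 22 = 38 mm → 1.5 × 38 × 12 × 400 / 1000 = 273.6 → r_n = 273.6 kN.
R_n = 1 × 280.8 + 3 × 273.6 = 1102 kN.
Design strength φR_n = 0.75 × 1102 = 826 kN.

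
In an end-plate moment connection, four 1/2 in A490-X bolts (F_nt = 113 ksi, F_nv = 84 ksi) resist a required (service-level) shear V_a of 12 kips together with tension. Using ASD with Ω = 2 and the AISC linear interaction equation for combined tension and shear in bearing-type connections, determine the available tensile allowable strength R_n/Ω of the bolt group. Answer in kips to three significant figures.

A_b = π·0.5²/4 = 0.1963 in²; f_rv = 12 / (4 × 0.1963) = 15.28 ksi.
F'_nt = 1.3 F_nt − (Ω F_nt / F_nv) f_rv = 1.3·113 − (2·113/84)·15.28 = 105.8 ksi, capped at F_nt → F'_nt = 105.8 ksi.
R_n = F'_nt · A_b · n = 105.8 × 0.1963 × 4 = 83.09 kips.
Allowable strength R_n/Ω = 83.09 / 2 = 41.5 kips.

41.5 kips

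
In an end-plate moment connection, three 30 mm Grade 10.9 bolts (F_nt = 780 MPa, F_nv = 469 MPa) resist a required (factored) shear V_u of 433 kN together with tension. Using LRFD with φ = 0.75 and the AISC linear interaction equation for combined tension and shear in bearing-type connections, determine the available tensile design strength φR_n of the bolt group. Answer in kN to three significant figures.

A_b = π·30²/4 = 706.9 mm²; f_rv = 433 × 1000 / (3 × 706.9) = 204.2 MPa.
F'_nt = 1.3 F_nt − (F_nt / φF_nv) f_rv = 1.3·780 − (780/(0.75·469))·204.2 = 561.2 MPa, capped at F_nt → F'_nt = 561.2 MPa.
R_n = F'_nt · A_b · n = 561.2 × 706.9 × 3 / 1000 = 1190 kN.
Design strength φR_n = 0.75 × 1190 = 893 kN.

893 kN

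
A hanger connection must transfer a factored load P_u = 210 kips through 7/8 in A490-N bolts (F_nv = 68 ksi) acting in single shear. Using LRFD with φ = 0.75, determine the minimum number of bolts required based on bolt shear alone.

7 bolts

A_b = π·0.875²/4 = 0.6013 in².
Per-bolt design strength φR_n = 0.75 × 68 × 0.6013 × 1 = 30.67 kips.
n ≥ 210 / 30.67 = 6.848 → use 7 bolts.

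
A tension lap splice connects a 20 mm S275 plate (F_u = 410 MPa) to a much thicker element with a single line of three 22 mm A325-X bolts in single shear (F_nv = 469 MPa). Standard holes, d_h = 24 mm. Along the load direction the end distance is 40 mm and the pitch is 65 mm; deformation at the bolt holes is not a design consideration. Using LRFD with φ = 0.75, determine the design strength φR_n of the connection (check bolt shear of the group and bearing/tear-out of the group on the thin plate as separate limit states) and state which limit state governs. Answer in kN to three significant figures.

401 kN (bolt shear governs)

Bolt shear: A_b = π·22²/4 = 380.1 mm²; R_n = 469 × 380.1 × 3 × 1 / 1000 = 534.8 kN → 0.75 × 534.8 = 401 kN.
Bearing (1.5 l_c t F_u ≤ 3.0 d t F_u): upper limit = 3.0·22·20·410 / 1000 = 541.2 kN.
  Edge l_c = 40 − 24/2 = 28 → r_n = 344.4 kN; interior l_c = 65 − 24 = 41 → r_n = 504.3 kN.
  R_n,bearing = 1·344.4 + 2·504.3 = 1353 kN → 0.75 × 1353 = 1010 kN.
Bolt shear governs: 401 kN.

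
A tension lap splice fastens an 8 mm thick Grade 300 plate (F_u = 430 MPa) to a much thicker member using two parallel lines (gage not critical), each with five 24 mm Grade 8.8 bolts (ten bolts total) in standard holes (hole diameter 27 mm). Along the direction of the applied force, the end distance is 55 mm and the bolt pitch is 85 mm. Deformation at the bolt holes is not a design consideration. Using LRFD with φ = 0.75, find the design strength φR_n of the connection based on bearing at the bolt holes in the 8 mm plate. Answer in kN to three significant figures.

1810 kN

Per bolt r_n = 1.5 l_c t F_u ≤ 3.0 d t F_u; upper limit = 3.0 × 24 × 8 × 430 / 1000 = 247.7 kN.
Edge bolt: l_c = 55 − 27/2 = 41.5 mm → 1.5 × 41.5 × 8 × 430 / 1000 = 214.1 → r_n = 214.1 kN.
Interior bolts: l_c = 85 − 27 = 58 mm → 1.5 × 58 × 8 × 430 / 1000 = 299.3 → r_n = 247.7 kN.
R_n = 2 × 214.1 + 8 × 247.7 = 2410 kN.
Design strength φR_n = 0.75 × 2410 = 1810 kN.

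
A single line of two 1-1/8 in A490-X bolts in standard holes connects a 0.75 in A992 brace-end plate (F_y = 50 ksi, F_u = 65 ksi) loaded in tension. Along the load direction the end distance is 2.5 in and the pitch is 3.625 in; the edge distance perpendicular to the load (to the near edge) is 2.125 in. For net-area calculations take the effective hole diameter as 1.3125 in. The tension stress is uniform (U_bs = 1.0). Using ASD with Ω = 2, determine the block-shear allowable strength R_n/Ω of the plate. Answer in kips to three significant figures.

96.6 kips

Shear plane L_v = 2.5 + 1·3.625 = 6.125 in; A_gv = 6.125 × 0.75 = 4.594 in².
A_nv = (6.125 − 1.5·1.3125) × 0.75 = 3.117 in².
A_nt = (2.125 − 0.5·1.3125) × 0.75 = 1.102 in².
0.6 F_u A_nv = 121.6 kips; 0.6 F_y A_gv = 137.8 kips → shear rupture governs the shear term.
R_n = 121.6 + 1.0 × 65 × 1.102 = 193.2 kips.
Allowable strength R_n/Ω = 193.2 / 2 = 96.6 kips.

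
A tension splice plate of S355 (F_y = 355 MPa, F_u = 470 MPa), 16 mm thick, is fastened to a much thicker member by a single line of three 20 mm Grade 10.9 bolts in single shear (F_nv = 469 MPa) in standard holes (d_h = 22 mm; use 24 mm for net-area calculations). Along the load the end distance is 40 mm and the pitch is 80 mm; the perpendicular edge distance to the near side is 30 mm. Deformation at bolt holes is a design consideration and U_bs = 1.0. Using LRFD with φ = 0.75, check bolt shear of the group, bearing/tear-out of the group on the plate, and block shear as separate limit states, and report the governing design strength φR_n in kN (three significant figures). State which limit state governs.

Bolt shear: A_b = π·20²/4 = 314.2 mm²; R_n = 469 × 314.2 × 3 × 1 / 1000 = 442 kN → 0.75 × 442 = 332 kN.
Bearing: edge l_c = 29, r_n = 261.7 kN; interior l_c = 58, r_n = 361 kN; R_n = 261.7 + 2·361 = 983.6 kN → 738 kN.
Block shear: A_gv = 3200, A_nv = 2240, A_nt = 288 mm²; R_n = min(0.6F_uA_nv, 0.6F_yA_gv) + U_bs·F_u·A_nt = 767 kN → 575 kN.
Bolt shear governs: 332 kN.

332 kN (bolt shear governs)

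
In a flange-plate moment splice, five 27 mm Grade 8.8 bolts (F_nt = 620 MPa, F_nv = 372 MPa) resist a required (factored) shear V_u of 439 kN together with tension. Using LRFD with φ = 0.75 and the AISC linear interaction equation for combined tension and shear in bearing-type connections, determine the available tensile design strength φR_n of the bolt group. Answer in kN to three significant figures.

A_b = π·27²/4 = 572.6 mm²; f_rv = 439 × 1000 / (5 × 572.6) = 153.3 MPa.
F'_nt = 1.3 F_nt − (F_nt / φF_nv) f_rv = 1.3·620 − (620/(0.75·372))·153.3 = 465.2 MPa, capped at F_nt → F'_nt = 465.2 MPa.
R_n = F'_nt · A_b · n = 465.2 × 572.6 × 5 / 1000 = 1332 kN.
Design strength φR_n = 0.75 × 1332 = 999 kN.

999 kN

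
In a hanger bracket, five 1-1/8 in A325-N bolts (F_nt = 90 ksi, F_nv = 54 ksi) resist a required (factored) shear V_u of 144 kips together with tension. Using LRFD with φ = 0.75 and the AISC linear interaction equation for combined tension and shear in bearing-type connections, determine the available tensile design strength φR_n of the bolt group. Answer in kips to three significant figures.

A_b = π·1.125²/4 = 0.994 in²; f_rv = 144 / (5 × 0.994) = 28.97 ksi.
F'_nt = 1.3 F_nt − (F_nt / φF_nv) f_rv = 1.3·90 − (90/(0.75·54))·28.97 = 52.61 ksi, capped at F_nt → F'_nt = 52.61 ksi.
R_n = F'_nt · A_b · n = 52.61 × 0.994 × 5 = 261.5 kips.
Design strength φR_n = 0.75 × 261.5 = 196 kips.

196 kips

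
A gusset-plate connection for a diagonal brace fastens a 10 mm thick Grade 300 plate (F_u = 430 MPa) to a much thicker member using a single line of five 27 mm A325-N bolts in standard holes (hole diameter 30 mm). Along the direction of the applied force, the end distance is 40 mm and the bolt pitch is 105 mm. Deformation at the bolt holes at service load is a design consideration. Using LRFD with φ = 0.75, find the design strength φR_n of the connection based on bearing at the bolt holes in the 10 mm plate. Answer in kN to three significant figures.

Per bolt r_n = 1.2 l_c t F_u ≤ 2.4 d t F_u; upper limit = 2.4 × 27 × 10 × 430 / 1000 = 278.6 kN.
Edge bolt: l_c = 40 − 30/2 = 25 mm → 1.2 × 25 × 10 × 430 / 1000 = 129 → r_n = 129 kN.
Interior bolts: l_c = 105 − 30 = 75 mm → 1.2 × 75 × 10 × 430 / 1000 = 387 → r_n = 278.6 kN.
R_n = 1 × 129 + 4 × 278.6 = 1244 kN.
Design strength φR_n = 0.75 × 1244 = 933 kN.

933 kN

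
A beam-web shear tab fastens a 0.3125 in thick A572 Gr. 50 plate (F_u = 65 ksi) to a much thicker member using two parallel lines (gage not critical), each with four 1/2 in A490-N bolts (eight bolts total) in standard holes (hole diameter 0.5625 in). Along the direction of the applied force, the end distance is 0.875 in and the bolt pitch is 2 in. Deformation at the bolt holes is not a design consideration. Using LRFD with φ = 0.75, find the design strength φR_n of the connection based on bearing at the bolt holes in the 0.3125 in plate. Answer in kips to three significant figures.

164 kips

Per bolt r_n = 1.5 l_c t F_u ≤ 3.0 d t F_u; upper limit = 3.0 × 0.5 × 0.3125 × 65 = 30.47 kips.
Edge bolt: l_c = 0.875 − 0.5625/2 = 0.5938 in → 1.5 × 0.5938 × 0.3125 × 65 = 18.09 → r_n = 18.09 kips.
Interior bolts: l_c = 2 − 0.5625 = 1.438 in → 1.5 × 1.438 × 0.3125 × 65 = 43.8 → r_n = 30.47 kips.
R_n = 2 × 18.09 + 6 × 30.47 = 219 kips.
Design strength φR_n = 0.75 × 219 = 164 kips.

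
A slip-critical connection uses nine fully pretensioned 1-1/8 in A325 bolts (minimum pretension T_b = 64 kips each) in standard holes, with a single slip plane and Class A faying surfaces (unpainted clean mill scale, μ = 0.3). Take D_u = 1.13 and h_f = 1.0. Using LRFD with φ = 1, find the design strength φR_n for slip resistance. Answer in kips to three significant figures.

R_n = μ · D_u · h_f · T_b · n_s · n_b = 0.3 × 1.13 × 1.0 × 64 × 1 × 9 = 195.3 kips.
Design strength φR_n = 1 × 195.3 = 195 kips.

195 kips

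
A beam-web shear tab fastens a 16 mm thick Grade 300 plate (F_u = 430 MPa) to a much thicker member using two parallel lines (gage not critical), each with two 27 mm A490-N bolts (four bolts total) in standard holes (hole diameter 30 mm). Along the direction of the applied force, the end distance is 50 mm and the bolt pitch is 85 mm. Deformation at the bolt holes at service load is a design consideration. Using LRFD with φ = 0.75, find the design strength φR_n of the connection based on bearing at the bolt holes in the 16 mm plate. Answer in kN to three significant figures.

1100 kN

Per bolt r_n = 1.2 l_c t F_u ≤ 2.4 d t F_u; upper limit = 2.4 × 27 × 16 × 430 / 1000 = 445.8 kN.
Edge bolt: l_c = 50 − 30/2 = 35 mm → 1.2 × 35 × 16 × 430 / 1000 = 289 → r_n = 289 kN.
Interior bolts: l_c = 85 − 30 = 55 mm → 1.2 × 55 × 16 × 430 / 1000 = 454.1 → r_n = 445.8 kN.
R_n = 2 × 289 + 2 × 445.8 = 1470 kN.
Design strength φR_n = 0.75 × 1470 = 1100 kN.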